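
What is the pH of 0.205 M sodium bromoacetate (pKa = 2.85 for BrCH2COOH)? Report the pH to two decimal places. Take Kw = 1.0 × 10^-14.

pH = 8.08

BrCH2COO- is the conjugate base of the weak acid BrCH2COOH.
Ka = 10^(−2.85) = 1.41 × 10^-3
Kb = Kw/Ka = 1.0×10^-14 / 1.41 × 10^-3 = 7.09 × 10^-12
From the ICE table, Kb = x²/(0.205 − x) = 7.09 × 10^-12.
Neglecting x in the denominator: x = √(7.09 × 10^-12 × 0.205) = 1.21 × 10^-6 M
Check: 0.00059% ionized — well under 5%, approximation valid.
pOH = 5.92, so pH = 14.00 − pOH = 8.08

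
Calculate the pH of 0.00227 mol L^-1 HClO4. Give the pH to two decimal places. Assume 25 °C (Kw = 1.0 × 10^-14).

pH = 2.64

HClO4 is a strong acid and dissociates completely, so [H+] = 0.00227 M.
pH = -log(0.00227) = 2.64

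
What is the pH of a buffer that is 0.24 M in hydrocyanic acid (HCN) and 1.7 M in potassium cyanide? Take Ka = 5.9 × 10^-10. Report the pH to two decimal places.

pH = 10.08

pKa = −log(5.9 × 10^-10) = 9.229
Using pH = pKa + log([base]/[acid]) with [base]/[acid] = 1.7/0.24:
pH = 9.229 + (+0.850) = 10.08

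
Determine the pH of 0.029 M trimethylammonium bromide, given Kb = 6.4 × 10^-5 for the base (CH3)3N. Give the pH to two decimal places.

(CH3)3NH+ is the conjugate acid of the weak base (CH3)3N.
Ka = Kw/Kb = 1.0×10^-14 / 6.4 × 10^-5 = 1.56 × 10^-10
Ka = x²/(0.029 − x) = 1.56 × 10^-10
Since Ka ≪ C₀, x ≈ √(Ka·C₀) = 2.13 × 10^-6 M.
Check: 0.0073% ionized — well under 5%, approximation valid.
pH = −log(2.13 × 10^-6) = 5.67

pH = 5.67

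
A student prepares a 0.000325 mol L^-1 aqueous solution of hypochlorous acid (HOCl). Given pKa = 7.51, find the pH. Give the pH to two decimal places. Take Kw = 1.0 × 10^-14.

HOCl ⇌ OCl- + H+
Ka = 10^(−7.51) = 3.09 × 10^-8
Let x = [H+] at equilibrium. Ka = x²/(0.000325 − x).
Assume x ≪ 0.000325: x ≈ √(3.09 × 10^-8 × 0.000325) = 3.17 × 10^-6 M
pH = −log[H+] = −log(3.17 × 10^-6) = 5.50

pH = 5.50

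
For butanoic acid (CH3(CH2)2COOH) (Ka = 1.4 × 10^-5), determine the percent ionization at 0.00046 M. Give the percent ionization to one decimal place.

CH3(CH2)2COOH ⇌ CH3(CH2)2COO- + H+; let x = [H+] at equilibrium.
Solve x² + 1.4e-05x − 6.44e-09 = 0 → x = 7.36 × 10^-5 M
% ionization = x/C₀ × 100% = 7.36 × 10^-5/0.00046 × 100% = 16.0%

16.0%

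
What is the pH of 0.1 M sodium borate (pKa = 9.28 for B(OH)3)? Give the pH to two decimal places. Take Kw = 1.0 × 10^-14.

pH = 11.14

B(OH)4- is the conjugate base of the weak acid B(OH)3.
Ka = 10^(−9.28) = 5.25 × 10^-10
Kb = Kw/Ka = 1.0×10^-14 / 5.25 × 10^-10 = 1.90 × 10^-5
Let x = [OH-] at equilibrium. Kb = x²/(0.1 − x).
Assume x ≪ 0.1: x ≈ √(1.90 × 10^-5 × 0.1) = 1.38 × 10^-3 M
pOH = 2.86, so pH = 14.00 − pOH = 11.14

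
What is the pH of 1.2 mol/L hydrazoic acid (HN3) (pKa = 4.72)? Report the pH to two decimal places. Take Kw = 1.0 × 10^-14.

HN3 ⇌ N3- + H+
Ka = 10^(−4.72) = 1.91 × 10^-5
From the ICE table, Ka = x²/(1.2 − x) = 1.91 × 10^-5.
Since Ka ≪ C₀, x ≈ √(Ka·C₀) = 4.79 × 10^-3 M.
pH = −log(4.79 × 10^-3) = 2.32

pH = 2.32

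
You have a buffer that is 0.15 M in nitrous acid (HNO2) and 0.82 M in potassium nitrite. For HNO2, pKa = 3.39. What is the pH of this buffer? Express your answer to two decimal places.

Henderson–Hasselbalch: pH = pKa + log([NO2-]/[HNO2]) = 3.39 + log(0.82/0.15)
pH = 3.39 + (+0.738) = 4.13

pH = 4.13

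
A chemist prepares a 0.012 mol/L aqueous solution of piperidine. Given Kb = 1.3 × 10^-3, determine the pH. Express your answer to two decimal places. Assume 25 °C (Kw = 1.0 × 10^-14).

C5H10NH + H2O ⇌ C5H10NH2+ + OH-
From the ICE table, Kb = x²/(0.012 − x) = 1.3 × 10^-3.
x is not negligible relative to C₀; solve x² + 0.0013·x − 1.56e-05 = 0.
x = [−0.0013 + √(0.0013² + 6.24e-05)]/2 = 3.35 × 10^-3 M
pOH = −log(3.35 × 10^-3) = 2.47; pH = 14.00 − 2.47 = 11.53

pH = 11.53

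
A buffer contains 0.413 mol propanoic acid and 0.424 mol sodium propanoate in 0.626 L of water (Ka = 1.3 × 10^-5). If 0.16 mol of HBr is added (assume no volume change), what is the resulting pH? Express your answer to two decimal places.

pH = 4.55

After neutralization: n(CH3CH2COOH) = 0.573 mol, n(CH3CH2COO-) = 0.264 mol.
pKa = −log(1.3 × 10^-5) = 4.886
Henderson–Hasselbalch with mole ratio 0.264/0.573: pH = 4.886 + (-0.337)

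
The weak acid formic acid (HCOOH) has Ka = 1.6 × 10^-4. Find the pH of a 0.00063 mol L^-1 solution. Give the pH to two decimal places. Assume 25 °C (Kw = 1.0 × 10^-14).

HCOOH ⇌ HCOO- + H+
Ka = [H+]²/(0.00063 − [H+]) = 1.6 × 10^-4
[H+] is not negligible relative to C₀; solve [H+]² + 0.00016·[H+] − 1.01e-07 = 0.
[H+] = (−Ka + √(Ka² + 4·Ka·C₀))/2 = 2.47 × 10^-4 M
pH = −log[H+] = −log(2.47 × 10^-4) = 3.61

pH = 3.61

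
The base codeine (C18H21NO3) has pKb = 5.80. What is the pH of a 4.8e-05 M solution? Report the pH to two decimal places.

pH = 8.90

C18H21NO3 + H2O ⇌ C18H22NO3+ + OH-
Kb = 10^(−5.80) = 1.58 × 10^-6
Let x = [OH-] at equilibrium. Kb = x²/(4.8e-05 − x).
x is not negligible relative to C₀; solve x² + 1.58e-06·x − 7.58e-11 = 0.
x = [−1.58e-06 + √(1.58e-06² + 3.03e-10)]/2 = 7.95 × 10^-6 M
pOH = −log(7.95 × 10^-6) = 5.10; pH = 14.00 − 5.10 = 8.90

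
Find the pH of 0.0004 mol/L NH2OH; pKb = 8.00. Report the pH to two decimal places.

pH = 8.30

NH2OH + H2O ⇌ NH3OH+ + OH-
Kb = 10^(−8.00) = 1.00 × 10^-8
From the ICE table, Kb = [OH-]²/(0.0004 − [OH-]) = 1.00 × 10^-8.
Assume [OH-] ≪ 0.0004: [OH-] ≈ √(1.00 × 10^-8 × 0.0004) = 2.00 × 10^-6 M
pOH = −log(2.00 × 10^-6) = 5.70; pH = 14.00 − 5.70 = 8.30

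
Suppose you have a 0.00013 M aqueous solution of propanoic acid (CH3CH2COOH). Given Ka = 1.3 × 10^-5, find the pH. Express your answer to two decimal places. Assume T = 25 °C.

pH = 4.45

CH3CH2COOH ⇌ CH3CH2COO- + H+
Ka = [H+]²/(0.00013 − [H+]) = 1.3 × 10^-5
The 5% rule fails; solving [H+]² + Ka·[H+] − Ka·C₀ = 0 exactly:
[H+] = (−Ka + √(Ka² + 4·Ka·C₀))/2 = 3.51 × 10^-5 M
pH = −log(3.51 × 10^-5) = 4.45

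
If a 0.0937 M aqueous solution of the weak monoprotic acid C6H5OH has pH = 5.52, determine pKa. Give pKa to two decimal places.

[H+] = 10^(-5.52) = 3.02 × 10^-6 M
At equilibrium [HA] = 0.0937 − 3.02 × 10^-6 = 9.37 × 10^-2 M
Ka = [H+][A-]/[HA] = (3.02 × 10^-6)² / 9.37 × 10^-2 = 9.73 × 10^-11
pKa = -log(9.73 × 10^-11) = 10.01

pKa = 10.01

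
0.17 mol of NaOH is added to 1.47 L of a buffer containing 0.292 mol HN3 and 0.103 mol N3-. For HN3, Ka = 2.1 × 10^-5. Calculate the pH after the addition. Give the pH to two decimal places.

pH = 5.03

OH- converts HN3 to N3-: HN3 → 0.122 mol, N3- → 0.273 mol.
pKa = −log(2.1 × 10^-5) = 4.678
pH = pKa + log(n_N3-/n_HN3) = 4.678 + log(0.273/0.122) = 4.678 + (+0.350)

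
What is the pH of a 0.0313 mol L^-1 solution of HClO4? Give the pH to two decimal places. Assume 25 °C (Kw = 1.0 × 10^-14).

HClO4 is a strong acid and dissociates completely, so [H+] = 0.0313 M.
pH = -log(0.0313) = 1.50

pH = 1.50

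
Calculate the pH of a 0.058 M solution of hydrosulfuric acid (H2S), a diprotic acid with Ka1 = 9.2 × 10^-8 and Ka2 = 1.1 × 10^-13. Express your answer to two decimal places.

pH = 4.14

Ka1 ≫ Ka2, so treat the first dissociation as the only significant source of H+.
Ka1 = x²/(0.058 − x) = 9.2 × 10^-8
x ≈ √(9.2 × 10^-8 × 0.058) = 7.30 × 10^-5 M
pH = −log(7.30 × 10^-5) = 4.14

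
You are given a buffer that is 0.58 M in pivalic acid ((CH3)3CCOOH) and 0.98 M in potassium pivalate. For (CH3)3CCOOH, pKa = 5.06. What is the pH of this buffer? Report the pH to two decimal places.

Henderson–Hasselbalch: pH = pKa + log([(CH3)3CCOO-]/[(CH3)3CCOOH]) = 5.06 + log(0.98/0.58)
pH = 5.06 + (+0.228) = 5.29

pH = 5.29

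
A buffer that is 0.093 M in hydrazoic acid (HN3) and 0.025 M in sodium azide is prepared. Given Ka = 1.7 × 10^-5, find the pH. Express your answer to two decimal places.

pH = 4.20

pKa = −log(1.7 × 10^-5) = 4.770
Henderson–Hasselbalch: pH = pKa + log([N3-]/[HN3]) = 4.770 + log(0.025/0.093)
pH = 4.770 + (-0.571) = 4.20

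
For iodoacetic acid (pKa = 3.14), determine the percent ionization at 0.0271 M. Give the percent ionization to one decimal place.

15.1%

ICH2COOH ⇌ ICH2COO- + H+; let x = [H+] at equilibrium.
Ka = 10^(−3.14) = 7.24 × 10^-4
Solve x² + 0.000724x − 1.96e-05 = 0 → x = 4.08 × 10^-3 M
Fraction ionized = 4.08 × 10^-3 / 0.0271 = 0.1506 → 15.1%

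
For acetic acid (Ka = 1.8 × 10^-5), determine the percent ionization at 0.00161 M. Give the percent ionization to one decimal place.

10.0%

CH3COOH ⇌ CH3COO- + H+; let x = [H+] at equilibrium.
Solve x² + 1.8e-05x − 2.9e-08 = 0 → x = 1.61 × 10^-4 M
% ionization = x/C₀ × 100% = 1.61 × 10^-4/0.00161 × 100% = 10.0%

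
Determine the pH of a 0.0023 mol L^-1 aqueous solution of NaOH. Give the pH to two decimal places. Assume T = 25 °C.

NaOH is a strong base; [OH-] = 0.0023 M.
pOH = -log(0.0023) = 2.64
pH = 14.00 - 2.64 = 11.36

pH = 11.36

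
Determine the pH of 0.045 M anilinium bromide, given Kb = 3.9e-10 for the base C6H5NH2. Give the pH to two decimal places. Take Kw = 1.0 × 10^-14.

C6H5NH3+ is the conjugate acid of the weak base C6H5NH2.
Ka = Kw/Kb = 1.0×10^-14 / 3.9 × 10^-10 = 2.56 × 10^-5
Ka = [H+]²/(0.045 − [H+]) = 2.56 × 10^-5
Assume [H+] ≪ 0.045: [H+] ≈ √(2.56 × 10^-5 × 0.045) = 1.07 × 10^-3 M
pH = −log[H+] = −log(1.07 × 10^-3) = 2.97

pH = 2.97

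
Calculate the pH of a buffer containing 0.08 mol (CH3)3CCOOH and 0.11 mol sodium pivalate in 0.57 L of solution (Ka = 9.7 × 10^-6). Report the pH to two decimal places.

pH = 5.15

pKa = −log(9.7 × 10^-6) = 5.013
Henderson–Hasselbalch: pH = pKa + log([(CH3)3CCOO-]/[(CH3)3CCOOH]) = 5.013 + log(0.11/0.08)
pH = 5.013 + (+0.138) = 5.15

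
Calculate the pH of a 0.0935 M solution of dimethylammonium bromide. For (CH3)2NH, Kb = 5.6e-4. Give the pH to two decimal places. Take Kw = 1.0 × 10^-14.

pH = 5.89

(CH3)2NH2+ is the conjugate acid of the weak base (CH3)2NH.
Ka = Kw/Kb = 1.0×10^-14 / 5.6 × 10^-4 = 1.79 × 10^-11
Let x = [H+] at equilibrium. Ka = x²/(0.0935 − x).
Assume x ≪ 0.0935: x ≈ √(1.79 × 10^-11 × 0.0935) = 1.29 × 10^-6 M
pH = −log(1.29 × 10^-6) = 5.89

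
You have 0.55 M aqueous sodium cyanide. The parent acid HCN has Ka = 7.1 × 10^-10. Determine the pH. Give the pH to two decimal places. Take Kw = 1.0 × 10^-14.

pH = 11.44

CN- is the conjugate base of the weak acid HCN.
Kb = Kw/Ka = 1.0×10^-14 / 7.1 × 10^-10 = 1.41 × 10^-5
Let x = [OH-] at equilibrium. Kb = x²/(0.55 − x).
Assume x ≪ 0.55: x ≈ √(1.41 × 10^-5 × 0.55) = 2.78 × 10^-3 M
pOH = −log(2.78 × 10^-3) = 2.56; pH = 14.00 − 2.56 = 11.44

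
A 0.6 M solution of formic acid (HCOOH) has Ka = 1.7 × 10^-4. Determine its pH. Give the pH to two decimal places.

pH = 2.00

HCOOH ⇌ HCOO- + H+
Let x = [H+] at equilibrium. Ka = x²/(0.6 − x).
Neglecting x in the denominator: x = √(1.7 × 10^-4 × 0.6) = 1.01 × 10^-2 M
pH = −log(1.01 × 10^-2) = 2.00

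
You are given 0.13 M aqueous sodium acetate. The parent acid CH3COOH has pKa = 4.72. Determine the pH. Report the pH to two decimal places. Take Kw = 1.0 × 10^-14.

pH = 8.92

CH3COO- is the conjugate base of the weak acid CH3COOH.
Ka = 10^(−4.72) = 1.91 × 10^-5
Kb = Kw/Ka = 1.0×10^-14 / 1.91 × 10^-5 = 5.24 × 10^-10
Kb = x²/(0.13 − x) = 5.24 × 10^-10
Neglecting x in the denominator: x = √(5.24 × 10^-10 × 0.13) = 8.25 × 10^-6 M
pOH = 5.08, so pH = 14.00 − pOH = 8.92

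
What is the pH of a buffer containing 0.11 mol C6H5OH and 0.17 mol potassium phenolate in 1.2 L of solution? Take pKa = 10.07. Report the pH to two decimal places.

pH = 10.26

Using pH = pKa + log([base]/[acid]) with [base]/[acid] = 0.17/0.11:
pH = 10.07 + (+0.189) = 10.26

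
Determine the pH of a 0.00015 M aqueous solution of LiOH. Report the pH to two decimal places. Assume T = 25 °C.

pH = 10.18

LiOH is a strong base; [OH-] = 0.00015 M.
pOH = -log(0.00015) = 3.82
pH = 14.00 - 3.82 = 10.18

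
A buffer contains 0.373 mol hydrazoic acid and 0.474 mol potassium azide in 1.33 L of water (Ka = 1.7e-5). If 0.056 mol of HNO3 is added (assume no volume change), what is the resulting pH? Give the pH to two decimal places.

pH = 4.76

After neutralization: n(HN3) = 0.429 mol, n(N3-) = 0.418 mol.
pKa = −log(1.7 × 10^-5) = 4.770
pH = pKa + log(n_N3-/n_HN3) = 4.770 + log(0.418/0.429) = 4.770 + (-0.011)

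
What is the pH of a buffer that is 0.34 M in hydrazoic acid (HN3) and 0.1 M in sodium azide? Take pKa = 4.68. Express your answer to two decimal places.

pH = 4.15

Using pH = pKa + log([base]/[acid]) with [base]/[acid] = 0.1/0.34:
pH = 4.68 + (-0.531) = 4.15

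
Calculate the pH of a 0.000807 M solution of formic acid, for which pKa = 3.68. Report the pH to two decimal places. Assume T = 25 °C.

HCOOH ⇌ HCOO- + H+
Ka = 10^(−3.68) = 2.09 × 10^-4
Let x = [H+] at equilibrium. Ka = x²/(0.000807 − x).
The 5% rule fails; solving x² + Ka·x − Ka·C₀ = 0 exactly:
x = (−Ka + √(Ka² + 4·Ka·C₀))/2 = 3.19 × 10^-4 M
pH = −log[H+] = −log(3.19 × 10^-4) = 3.50

pH = 3.50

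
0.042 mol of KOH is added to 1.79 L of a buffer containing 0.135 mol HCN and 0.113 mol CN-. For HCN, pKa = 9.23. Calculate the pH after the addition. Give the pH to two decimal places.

After neutralization: n(HCN) = 0.093 mol, n(CN-) = 0.155 mol.
Henderson–Hasselbalch with mole ratio 0.155/0.093: pH = 9.23 + (+0.222)

pH = 9.45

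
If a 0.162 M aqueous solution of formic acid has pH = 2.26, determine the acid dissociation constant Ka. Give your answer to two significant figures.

Ka = 1.9 × 10^-4

[H+] = 10^(-2.26) = 5.50 × 10^-3 M
At equilibrium [HA] = 0.162 − 5.50 × 10^-3 = 1.57 × 10^-1 M
Ka = [H+][A-]/[HA] = (5.50 × 10^-3)² / 1.57 × 10^-1 = 1.9 × 10^-4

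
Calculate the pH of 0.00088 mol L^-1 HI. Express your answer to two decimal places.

HI is a strong acid and dissociates completely, so [H+] = 0.00088 M.
pH = -log(0.00088) = 3.06

pH = 3.06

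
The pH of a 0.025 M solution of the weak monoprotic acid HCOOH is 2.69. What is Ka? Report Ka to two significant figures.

[H+] = 10^(-2.69) = 2.04 × 10^-3 M
At equilibrium [HA] = 0.025 − 2.04 × 10^-3 = 2.30 × 10^-2 M
Ka = [H+][A-]/[HA] = (2.04 × 10^-3)² / 2.30 × 10^-2 = 1.8 × 10^-4

Ka = 1.8 × 10^-4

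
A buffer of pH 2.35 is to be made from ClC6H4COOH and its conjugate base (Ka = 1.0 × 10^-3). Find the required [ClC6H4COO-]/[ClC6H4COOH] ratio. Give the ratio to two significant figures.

pKa = -log(1.0 × 10^-3) = 3.000
pH = pKa + log(r) ⇒ log(r) = 2.35 − 3.000 = -0.650
r = [ClC6H4COO-]/[ClC6H4COOH] = 10^(-0.650) = 0.224

ratio = 0.22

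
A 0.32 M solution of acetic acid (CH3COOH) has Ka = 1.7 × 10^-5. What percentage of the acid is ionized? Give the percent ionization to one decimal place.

0.7%

CH3COOH ⇌ CH3COO- + H+; let x = [H+] at equilibrium.
x ≈ √(Ka·C₀) = √(1.7 × 10^-5 × 0.32) = 2.33 × 10^-3 M
Fraction ionized = 2.33 × 10^-3 / 0.32 = 0.0073 → 0.7%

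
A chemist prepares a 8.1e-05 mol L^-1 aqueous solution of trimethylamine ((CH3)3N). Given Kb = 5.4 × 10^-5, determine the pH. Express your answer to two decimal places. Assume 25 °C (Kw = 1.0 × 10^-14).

pH = 9.65

(CH3)3N + H2O ⇌ (CH3)3NH+ + OH-
From the ICE table, Kb = x²/(8.1e-05 − x) = 5.4 × 10^-5.
x is not negligible relative to C₀; solve x² + 5.4e-05·x − 4.37e-09 = 0.
x = (−Kb + √(Kb² + 4·Kb·C₀))/2 = 4.44 × 10^-5 M
pOH = −log(4.44 × 10^-5) = 4.35; pH = 14.00 − 4.35 = 9.65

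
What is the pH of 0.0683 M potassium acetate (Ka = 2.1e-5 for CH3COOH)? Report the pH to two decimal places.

CH3COO- is the conjugate base of the weak acid CH3COOH.
Kb = Kw/Ka = 1.0×10^-14 / 2.1 × 10^-5 = 4.76 × 10^-10
Kb = [OH-]²/(0.0683 − [OH-]) = 4.76 × 10^-10
Since Kb ≪ C₀, [OH-] ≈ √(Kb·C₀) = 5.70 × 10^-6 M.
Check: 0.0083% ionized — well under 5%, approximation valid.
pOH = 5.24, so pH = 14.00 − pOH = 8.76

pH = 8.76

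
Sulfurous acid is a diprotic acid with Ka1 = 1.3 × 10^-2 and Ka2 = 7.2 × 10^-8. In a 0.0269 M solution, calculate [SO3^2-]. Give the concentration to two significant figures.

7.2 × 10^-8 M

First ionization gives [H+] ≈ [HSO3-] = 1.33 × 10^-2 M.
Second step: Ka2 = [H+][SO3^2-]/[HSO3-] ≈ [SO3^2-] (since [H+] ≈ [HSO3-]).
So [SO3^2-] ≈ Ka2.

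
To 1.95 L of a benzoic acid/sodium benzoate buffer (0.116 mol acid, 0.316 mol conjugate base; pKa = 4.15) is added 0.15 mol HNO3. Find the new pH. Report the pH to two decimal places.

pH = 3.95

After neutralization: n(C6H5COOH) = 0.266 mol, n(C6H5COO-) = 0.166 mol.
pH = pKa + log(n_C6H5COO-/n_C6H5COOH) = 4.15 + log(0.166/0.266) = 4.15 + (-0.205)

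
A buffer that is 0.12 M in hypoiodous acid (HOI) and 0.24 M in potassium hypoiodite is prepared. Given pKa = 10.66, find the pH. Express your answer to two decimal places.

pH = pKa + log([A⁻]/[HA]) = 10.66 + log(0.24/0.12)
pH = 10.66 + (+0.301) = 10.96

pH = 10.96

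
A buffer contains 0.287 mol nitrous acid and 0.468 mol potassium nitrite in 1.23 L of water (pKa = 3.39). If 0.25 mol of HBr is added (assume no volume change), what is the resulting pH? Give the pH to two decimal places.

pH = 3.00

After neutralization: n(HNO2) = 0.537 mol, n(NO2-) = 0.218 mol.
pH = pKa + log([A⁻]/[HA]) = 3.39 + log(0.218/0.537) = 3.39 -0.392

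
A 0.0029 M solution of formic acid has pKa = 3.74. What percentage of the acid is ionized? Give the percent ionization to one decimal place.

HCOOH ⇌ HCOO- + H+; let x = [H+] at equilibrium.
Ka = 10^(−3.74) = 1.82 × 10^-4
Ka = x²/(C₀ − x); solving the quadratic gives x = 6.41 × 10^-4 M.
Fraction ionized = 6.41 × 10^-4 / 0.0029 = 0.2210 → 22.1%

22.1%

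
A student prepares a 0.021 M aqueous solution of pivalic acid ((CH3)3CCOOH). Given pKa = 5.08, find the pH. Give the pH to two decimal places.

pH = 3.38

(CH3)3CCOOH ⇌ (CH3)3CCOO- + H+
Ka = 10^(−5.08) = 8.32 × 10^-6
From the ICE table, Ka = [H+]²/(0.021 − [H+]) = 8.32 × 10^-6.
Assume [H+] ≪ 0.021: [H+] ≈ √(8.32 × 10^-6 × 0.021) = 4.18 × 10^-4 M
([H+]/C₀ = 2% < 5%, so the approximation holds.)
pH = −log(4.18 × 10^-4) = 3.38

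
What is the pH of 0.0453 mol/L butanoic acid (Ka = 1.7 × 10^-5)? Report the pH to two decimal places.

pH = 3.06

CH3(CH2)2COOH ⇌ CH3(CH2)2COO- + H+
Ka = [H+]²/(0.0453 − [H+]) = 1.7 × 10^-5
Assume [H+] ≪ 0.0453: [H+] ≈ √(1.7 × 10^-5 × 0.0453) = 8.78 × 10^-4 M
Check: 1.9% ionized — well under 5%, approximation valid.
pH = −log(8.78 × 10^-4) = 3.06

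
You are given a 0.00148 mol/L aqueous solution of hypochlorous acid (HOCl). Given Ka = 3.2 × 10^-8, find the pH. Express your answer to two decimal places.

HOCl ⇌ OCl- + H+
From the ICE table, Ka = x²/(0.00148 − x) = 3.2 × 10^-8.
Neglecting x in the denominator: x = √(3.2 × 10^-8 × 0.00148) = 6.88 × 10^-6 M
Check: 0.46% ionized — well under 5%, approximation valid.
pH = −log(6.88 × 10^-6) = 5.16

pH = 5.16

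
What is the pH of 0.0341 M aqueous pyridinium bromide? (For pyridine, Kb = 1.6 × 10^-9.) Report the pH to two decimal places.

pH = 3.34

C5H5NH+ is the conjugate acid of the weak base C5H5N.
Ka = Kw/Kb = 1.0×10^-14 / 1.6 × 10^-9 = 6.25 × 10^-6
From the ICE table, Ka = [H+]²/(0.0341 − [H+]) = 6.25 × 10^-6.
Neglecting [H+] in the denominator: [H+] = √(6.25 × 10^-6 × 0.0341) = 4.62 × 10^-4 M
pH = −log[H+] = −log(4.62 × 10^-4) = 3.34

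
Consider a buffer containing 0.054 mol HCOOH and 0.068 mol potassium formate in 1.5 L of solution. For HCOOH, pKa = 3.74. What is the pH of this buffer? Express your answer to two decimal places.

pH = 3.84

Using pH = pKa + log([base]/[acid]) with [base]/[acid] = 0.068/0.054:
pH = 3.74 + (+0.100) = 3.84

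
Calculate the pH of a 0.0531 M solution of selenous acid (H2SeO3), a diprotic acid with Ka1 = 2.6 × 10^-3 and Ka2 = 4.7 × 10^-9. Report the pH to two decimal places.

Ka1 ≫ Ka2, so treat the first dissociation as the only significant source of H+.
Ka1 = x²/(0.0531 − x) = 2.6 × 10^-3
Solving the quadratic: x = (−Ka1 + √(Ka1² + 4·Ka1·C₀))/2 = 1.05 × 10^-2 M
pH = −log(1.05 × 10^-2) = 1.98

pH = 1.98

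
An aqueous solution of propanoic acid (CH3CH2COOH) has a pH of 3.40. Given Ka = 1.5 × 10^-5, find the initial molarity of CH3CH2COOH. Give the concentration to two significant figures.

[H+] = 10^(-3.40) = 3.98 × 10^-4 M = x
Ka = x²/(C₀ − x) ⇒ C₀ = x + x²/Ka
C₀ = 3.98 × 10^-4 + (3.98 × 10^-4)²/(1.5 × 10^-5) = 1.10 × 10^-2 M

C₀ = 1.1 × 10^-2 M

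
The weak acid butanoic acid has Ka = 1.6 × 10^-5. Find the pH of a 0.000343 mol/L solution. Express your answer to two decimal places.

CH3(CH2)2COOH ⇌ CH3(CH2)2COO- + H+
From the ICE table, Ka = [H+]²/(0.000343 − [H+]) = 1.6 × 10^-5.
[H+] is not negligible relative to C₀; solve [H+]² + 1.6e-05·[H+] − 5.49e-09 = 0.
[H+] = [−1.6e-05 + √(1.6e-05² + 2.2e-08)]/2 = 6.65 × 10^-5 M
pH = −log[H+] = −log(6.65 × 10^-5) = 4.18

pH = 4.18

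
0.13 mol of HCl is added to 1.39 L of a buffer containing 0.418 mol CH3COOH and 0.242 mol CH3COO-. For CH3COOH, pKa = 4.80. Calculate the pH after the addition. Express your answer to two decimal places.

pH = 4.11

After neutralization: n(CH3COOH) = 0.548 mol, n(CH3COO-) = 0.112 mol.
pH = pKa + log(n_CH3COO-/n_CH3COOH) = 4.80 + log(0.112/0.548) = 4.80 + (-0.690)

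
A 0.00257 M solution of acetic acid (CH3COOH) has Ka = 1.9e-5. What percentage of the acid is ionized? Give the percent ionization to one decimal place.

8.2%

CH3COOH ⇌ CH3COO- + H+; let x = [H+] at equilibrium.
Ka = x²/(C₀ − x); solving the quadratic gives x = 2.12 × 10^-4 M.
% ionization = x/C₀ × 100% = 2.12 × 10^-4/0.00257 × 100% = 8.2%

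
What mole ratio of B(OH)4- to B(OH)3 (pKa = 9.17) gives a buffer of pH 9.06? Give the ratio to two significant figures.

ratio = 0.78

pH = pKa + log(r) ⇒ log(r) = 9.06 − 9.17 = -0.11
r = [B(OH)4-]/[B(OH)3] = 10^(-0.11) = 0.776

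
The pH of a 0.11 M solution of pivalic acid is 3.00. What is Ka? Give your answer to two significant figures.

[H+] = 10^(-3.00) = 1.00 × 10^-3 M
At equilibrium [HA] = 0.11 − 1.00 × 10^-3 = 1.09 × 10^-1 M
Ka = [H+][A-]/[HA] = (1.00 × 10^-3)² / 1.09 × 10^-1 = 9.2 × 10^-6

Ka = 9.2 × 10^-6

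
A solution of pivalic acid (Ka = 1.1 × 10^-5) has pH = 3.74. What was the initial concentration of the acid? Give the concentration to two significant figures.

C₀ = 3.2 × 10^-3 M

[H+] = 10^(-3.74) = 1.82 × 10^-4 M = x
Ka = x²/(C₀ − x) ⇒ C₀ = x + x²/Ka
C₀ = 1.82 × 10^-4 + (1.82 × 10^-4)²/(1.1 × 10^-5) = 3.19 × 10^-3 M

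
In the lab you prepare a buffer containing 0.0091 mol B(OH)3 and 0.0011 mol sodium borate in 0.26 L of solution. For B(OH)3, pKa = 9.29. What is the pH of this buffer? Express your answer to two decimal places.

Using pH = pKa + log([base]/[acid]) with [base]/[acid] = 0.0011/0.0091:
pH = 9.29 + (-0.918) = 8.37

pH = 8.37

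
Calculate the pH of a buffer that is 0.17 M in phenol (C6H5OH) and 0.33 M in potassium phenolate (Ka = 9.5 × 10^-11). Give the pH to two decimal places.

pH = 10.31

pKa = −log(9.5 × 10^-11) = 10.022
pH = pKa + log([A⁻]/[HA]) = 10.022 + log(0.33/0.17)
pH = 10.022 + (+0.288) = 10.31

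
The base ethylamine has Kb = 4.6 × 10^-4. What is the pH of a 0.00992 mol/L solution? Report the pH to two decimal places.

pH = 11.28

C2H5NH2 + H2O ⇌ C2H5NH3+ + OH-
Let x = [OH-] at equilibrium. Kb = x²/(0.00992 − x).
The 5% rule fails; solving x² + Kb·x − Kb·C₀ = 0 exactly:
x = (−Kb + √(Kb² + 4·Kb·C₀))/2 = 1.92 × 10^-3 M
pOH = −log(1.92 × 10^-3) = 2.72; pH = 14.00 − 2.72 = 11.28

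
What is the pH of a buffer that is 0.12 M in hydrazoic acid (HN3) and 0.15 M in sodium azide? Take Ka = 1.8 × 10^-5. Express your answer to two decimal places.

pKa = −log(1.8 × 10^-5) = 4.745
pH = pKa + log([A⁻]/[HA]) = 4.745 + log(0.15/0.12)
pH = 4.745 + (+0.097) = 4.84

pH = 4.84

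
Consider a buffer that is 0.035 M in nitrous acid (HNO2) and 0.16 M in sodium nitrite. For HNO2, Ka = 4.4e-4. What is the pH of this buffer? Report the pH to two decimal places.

pH = 4.02

pKa = −log(4.4 × 10^-4) = 3.357
Henderson–Hasselbalch: pH = pKa + log([NO2-]/[HNO2]) = 3.357 + log(0.16/0.035)
pH = 3.357 + (+0.660) = 4.02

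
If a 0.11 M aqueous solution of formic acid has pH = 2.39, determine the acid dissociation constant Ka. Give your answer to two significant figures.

[H+] = 10^(-2.39) = 4.07 × 10^-3 M
At equilibrium [HA] = 0.11 − 4.07 × 10^-3 = 1.06 × 10^-1 M
Ka = [H+][A-]/[HA] = (4.07 × 10^-3)² / 1.06 × 10^-1 = 1.6 × 10^-4

Ka = 1.6 × 10^-4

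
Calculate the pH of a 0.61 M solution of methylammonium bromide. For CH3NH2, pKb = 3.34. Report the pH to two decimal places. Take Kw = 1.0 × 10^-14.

pH = 5.44

CH3NH3+ is the conjugate acid of the weak base CH3NH2.
Kb = 10^(−3.34) = 4.57 × 10^-4
Ka = Kw/Kb = 1.0×10^-14 / 4.57 × 10^-4 = 2.19 × 10^-11
Ka = [H+]²/(0.61 − [H+]) = 2.19 × 10^-11
Since Ka ≪ C₀, [H+] ≈ √(Ka·C₀) = 3.65 × 10^-6 M.
([H+]/C₀ = 0.0006% < 5%, so the approximation holds.)
pH = −log(3.65 × 10^-6) = 5.44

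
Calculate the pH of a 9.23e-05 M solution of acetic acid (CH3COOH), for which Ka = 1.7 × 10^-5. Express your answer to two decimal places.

CH3COOH ⇌ CH3COO- + H+
Ka = x²/(9.23e-05 − x) = 1.7 × 10^-5
Here C₀/Ka ≈ 5.43, so the small-x approximation fails. Use the quadratic:
x = [−1.7e-05 + √(1.7e-05² + 6.28e-09)]/2 = 3.20 × 10^-5 M
pH = −log(3.20 × 10^-5) = 4.49

pH = 4.49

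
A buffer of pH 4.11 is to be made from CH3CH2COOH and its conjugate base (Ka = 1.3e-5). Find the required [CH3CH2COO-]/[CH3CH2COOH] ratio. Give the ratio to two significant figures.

pKa = -log(1.3 × 10^-5) = 4.886
pH = pKa + log(r) ⇒ log(r) = 4.11 − 4.886 = -0.776
r = [CH3CH2COO-]/[CH3CH2COOH] = 10^(-0.776) = 0.167

ratio = 0.17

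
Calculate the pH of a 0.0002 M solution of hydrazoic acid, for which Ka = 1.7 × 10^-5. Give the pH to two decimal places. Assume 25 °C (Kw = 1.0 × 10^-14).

pH = 4.30

HN3 ⇌ N3- + H+
Ka = [H+]²/(0.0002 − [H+]) = 1.7 × 10^-5
The 5% rule fails; solving [H+]² + Ka·[H+] − Ka·C₀ = 0 exactly:
[H+] = (−Ka + √(Ka² + 4·Ka·C₀))/2 = 5.04 × 10^-5 M
pH = −log(5.04 × 10^-5) = 4.30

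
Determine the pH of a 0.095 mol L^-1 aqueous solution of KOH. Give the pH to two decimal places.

KOH is a strong base; [OH-] = 0.095 M.
pOH = -log(0.095) = 1.02
pH = 14.00 - 1.02 = 12.98

pH = 12.98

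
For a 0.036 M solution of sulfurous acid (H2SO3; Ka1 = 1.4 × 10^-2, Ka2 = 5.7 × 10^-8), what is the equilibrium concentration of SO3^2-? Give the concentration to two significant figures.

First ionization gives [H+] ≈ [HSO3-] = 1.65 × 10^-2 M.
Second step: Ka2 = [H+][SO3^2-]/[HSO3-] ≈ [SO3^2-] (since [H+] ≈ [HSO3-]).
So [SO3^2-] ≈ Ka2.

5.7 × 10^-8 M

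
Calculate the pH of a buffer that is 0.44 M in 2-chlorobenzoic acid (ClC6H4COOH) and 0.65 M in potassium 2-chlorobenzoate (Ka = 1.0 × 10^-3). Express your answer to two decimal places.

pKa = −log(1.0 × 10^-3) = 3.000
Using pH = pKa + log([base]/[acid]) with [base]/[acid] = 0.65/0.44:
pH = 3.000 + (+0.169) = 3.17

pH = 3.17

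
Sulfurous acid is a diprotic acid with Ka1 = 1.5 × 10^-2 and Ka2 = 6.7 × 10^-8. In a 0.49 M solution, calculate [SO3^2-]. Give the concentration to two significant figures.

First ionization gives [H+] ≈ [HSO3-] = 7.86 × 10^-2 M.
Second step: Ka2 = [H+][SO3^2-]/[HSO3-] ≈ [SO3^2-] (since [H+] ≈ [HSO3-]).
So [SO3^2-] ≈ Ka2.

6.7 × 10^-8 M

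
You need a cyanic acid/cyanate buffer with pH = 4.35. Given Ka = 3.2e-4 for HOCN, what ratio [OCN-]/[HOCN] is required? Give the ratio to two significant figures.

ratio = 7.2

pKa = -log(3.2 × 10^-4) = 3.495
pH = pKa + log(r) ⇒ log(r) = 4.35 − 3.495 = +0.855
r = [OCN-]/[HOCN] = 10^(+0.855) = 7.16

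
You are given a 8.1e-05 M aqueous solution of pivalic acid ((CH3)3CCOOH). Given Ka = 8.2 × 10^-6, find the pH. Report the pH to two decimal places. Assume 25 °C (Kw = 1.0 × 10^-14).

pH = 4.66

(CH3)3CCOOH ⇌ (CH3)3CCOO- + H+
From the ICE table, Ka = [H+]²/(8.1e-05 − [H+]) = 8.2 × 10^-6.
The 5% rule fails; solving [H+]² + Ka·[H+] − Ka·C₀ = 0 exactly:
[H+] = (−Ka + √(Ka² + 4·Ka·C₀))/2 = 2.20 × 10^-5 M
pH = −log[H+] = −log(2.20 × 10^-5) = 4.66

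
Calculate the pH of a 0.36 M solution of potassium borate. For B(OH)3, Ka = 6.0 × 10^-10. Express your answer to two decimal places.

pH = 11.39

B(OH)4- is the conjugate base of the weak acid B(OH)3.
Kb = Kw/Ka = 1.0×10^-14 / 6.0 × 10^-10 = 1.67 × 10^-5
Let x = [OH-] at equilibrium. Kb = x²/(0.36 − x).
Assume x ≪ 0.36: x ≈ √(1.67 × 10^-5 × 0.36) = 2.45 × 10^-3 M
Check: 0.68% ionized — well under 5%, approximation valid.
pOH = 2.61, so pH = 14.00 − pOH = 11.39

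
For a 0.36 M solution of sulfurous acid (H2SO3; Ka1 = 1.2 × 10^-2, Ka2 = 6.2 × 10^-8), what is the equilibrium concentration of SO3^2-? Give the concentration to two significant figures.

First ionization gives [H+] ≈ [HSO3-] = 6.00 × 10^-2 M.
Second step: Ka2 = [H+][SO3^2-]/[HSO3-] ≈ [SO3^2-] (since [H+] ≈ [HSO3-]).
So [SO3^2-] ≈ Ka2.

6.2 × 10^-8 M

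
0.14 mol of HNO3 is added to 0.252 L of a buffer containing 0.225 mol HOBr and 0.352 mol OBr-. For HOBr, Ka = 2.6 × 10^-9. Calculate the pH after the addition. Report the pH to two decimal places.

After neutralization: n(HOBr) = 0.365 mol, n(OBr-) = 0.212 mol.
pKa = −log(2.6 × 10^-9) = 8.585
pH = pKa + log([A⁻]/[HA]) = 8.585 + log(0.212/0.365) = 8.585 -0.236

pH = 8.35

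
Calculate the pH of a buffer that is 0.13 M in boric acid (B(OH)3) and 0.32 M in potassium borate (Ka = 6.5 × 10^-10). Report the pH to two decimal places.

pH = 9.58

pKa = −log(6.5 × 10^-10) = 9.187
Using pH = pKa + log([base]/[acid]) with [base]/[acid] = 0.32/0.13:
pH = 9.187 + (+0.391) = 9.58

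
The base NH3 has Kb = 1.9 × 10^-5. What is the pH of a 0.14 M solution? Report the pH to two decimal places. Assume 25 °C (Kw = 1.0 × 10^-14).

NH3 + H2O ⇌ NH4+ + OH-
From the ICE table, Kb = [OH-]²/(0.14 − [OH-]) = 1.9 × 10^-5.
Neglecting [OH-] in the denominator: [OH-] = √(1.9 × 10^-5 × 0.14) = 1.63 × 10^-3 M
([OH-]/C₀ = 1.2% < 5%, so the approximation holds.)
pOH = 2.79, so pH = 14.00 − pOH = 11.21

pH = 11.21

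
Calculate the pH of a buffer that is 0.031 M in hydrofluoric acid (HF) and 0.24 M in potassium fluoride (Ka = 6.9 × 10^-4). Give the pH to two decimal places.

pH = 4.05

pKa = −log(6.9 × 10^-4) = 3.161
Henderson–Hasselbalch: pH = pKa + log([F-]/[HF]) = 3.161 + log(0.24/0.031)
pH = 3.161 + (+0.889) = 4.05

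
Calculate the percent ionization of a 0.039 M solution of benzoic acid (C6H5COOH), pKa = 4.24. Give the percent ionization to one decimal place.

3.8%

C6H5COOH ⇌ C6H5COO- + H+; let x = [H+] at equilibrium.
Ka = 10^(−4.24) = 5.75 × 10^-5
x ≈ √(Ka·C₀) = √(5.75 × 10^-5 × 0.039) = 1.50 × 10^-3 M
Fraction ionized = 1.50 × 10^-3 / 0.039 = 0.0385 → 3.8%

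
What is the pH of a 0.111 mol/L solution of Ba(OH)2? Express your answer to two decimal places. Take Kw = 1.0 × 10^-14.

Ba(OH)2 is a strong base (each formula unit releases 2 OH-); [OH-] = 0.222 M.
pOH = -log(0.222) = 0.65
pH = 14.00 - 0.65 = 13.35

pH = 13.35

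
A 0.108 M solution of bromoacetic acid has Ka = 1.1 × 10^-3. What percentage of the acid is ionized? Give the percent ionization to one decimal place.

BrCH2COOH ⇌ BrCH2COO- + H+; let x = [H+] at equilibrium.
Solve x² + 0.0011x − 0.000119 = 0 → x = 1.04 × 10^-2 M
% ionization = x/C₀ × 100% = 1.04 × 10^-2/0.108 × 100% = 9.6%

9.6%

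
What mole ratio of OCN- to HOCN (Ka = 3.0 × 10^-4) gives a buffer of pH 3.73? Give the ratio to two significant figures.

pKa = -log(3.0 × 10^-4) = 3.523
pH = pKa + log(r) ⇒ log(r) = 3.73 − 3.523 = +0.207
r = [OCN-]/[HOCN] = 10^(+0.207) = 1.61

ratio = 1.6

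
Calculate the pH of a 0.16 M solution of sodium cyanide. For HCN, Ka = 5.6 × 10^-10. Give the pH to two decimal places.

pH = 11.23

CN- is the conjugate base of the weak acid HCN.
Kb = Kw/Ka = 1.0×10^-14 / 5.6 × 10^-10 = 1.79 × 10^-5
Let x = [OH-] at equilibrium. Kb = x²/(0.16 − x).
Neglecting x in the denominator: x = √(1.79 × 10^-5 × 0.16) = 1.69 × 10^-3 M
pOH = −log(1.69 × 10^-3) = 2.77; pH = 14.00 − 2.77 = 11.23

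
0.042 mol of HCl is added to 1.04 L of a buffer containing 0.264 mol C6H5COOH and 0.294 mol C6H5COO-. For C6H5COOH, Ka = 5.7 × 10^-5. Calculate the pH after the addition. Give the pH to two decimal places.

After neutralization: n(C6H5COOH) = 0.306 mol, n(C6H5COO-) = 0.252 mol.
pKa = −log(5.7 × 10^-5) = 4.244
pH = pKa + log([A⁻]/[HA]) = 4.244 + log(0.252/0.306) = 4.244 -0.084

pH = 4.16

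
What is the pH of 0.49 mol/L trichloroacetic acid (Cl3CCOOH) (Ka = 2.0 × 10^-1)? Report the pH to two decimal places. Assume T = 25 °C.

pH = 0.64

Cl3CCOOH ⇌ Cl3CCOO- + H+
Ka = [H+]²/(0.49 − [H+]) = 2.0 × 10^-1
[H+] is not negligible relative to C₀; solve [H+]² + 0.2·[H+] − 0.098 = 0.
[H+] = [−0.2 + √(0.2² + 0.392)]/2 = 2.29 × 10^-1 M
pH = −log[H+] = −log(2.29 × 10^-1) = 0.64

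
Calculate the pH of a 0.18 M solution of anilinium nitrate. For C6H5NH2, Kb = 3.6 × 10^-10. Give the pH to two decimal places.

pH = 2.65

C6H5NH3+ is the conjugate acid of the weak base C6H5NH2.
Ka = Kw/Kb = 1.0×10^-14 / 3.6 × 10^-10 = 2.78 × 10^-5
Ka = [H+]²/(0.18 − [H+]) = 2.78 × 10^-5
Since Ka ≪ C₀, [H+] ≈ √(Ka·C₀) = 2.24 × 10^-3 M.
([H+]/C₀ = 1.2% < 5%, so the approximation holds.)
pH = −log[H+] = −log(2.24 × 10^-3) = 2.65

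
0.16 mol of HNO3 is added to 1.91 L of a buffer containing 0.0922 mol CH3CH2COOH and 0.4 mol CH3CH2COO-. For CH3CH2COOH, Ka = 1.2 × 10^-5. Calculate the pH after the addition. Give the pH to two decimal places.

pH = 4.90

Added H+ converts CH3CH2COO- to CH3CH2COOH: CH3CH2COOH → 0.252 mol, CH3CH2COO- → 0.24 mol.
pKa = −log(1.2 × 10^-5) = 4.921
pH = pKa + log([A⁻]/[HA]) = 4.921 + log(0.24/0.252) = 4.921 -0.021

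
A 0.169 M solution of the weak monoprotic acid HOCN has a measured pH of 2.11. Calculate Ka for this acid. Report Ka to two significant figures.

[H+] = 10^(-2.11) = 7.76 × 10^-3 M
At equilibrium [HA] = 0.169 − 7.76 × 10^-3 = 1.61 × 10^-1 M
Ka = [H+][A-]/[HA] = (7.76 × 10^-3)² / 1.61 × 10^-1 = 3.7 × 10^-4

Ka = 3.7 × 10^-4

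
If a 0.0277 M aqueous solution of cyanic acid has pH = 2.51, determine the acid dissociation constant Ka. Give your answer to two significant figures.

Ka = 3.9 × 10^-4

[H+] = 10^(-2.51) = 3.09 × 10^-3 M
At equilibrium [HA] = 0.0277 − 3.09 × 10^-3 = 2.46 × 10^-2 M
Ka = [H+][A-]/[HA] = (3.09 × 10^-3)² / 2.46 × 10^-2 = 3.9 × 10^-4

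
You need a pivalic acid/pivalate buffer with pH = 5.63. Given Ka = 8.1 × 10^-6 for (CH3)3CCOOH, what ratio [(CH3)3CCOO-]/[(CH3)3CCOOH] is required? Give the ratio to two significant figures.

pKa = -log(8.1 × 10^-6) = 5.092
pH = pKa + log(r) ⇒ log(r) = 5.63 − 5.092 = +0.538
r = [(CH3)3CCOO-]/[(CH3)3CCOOH] = 10^(+0.538) = 3.45

ratio = 3.5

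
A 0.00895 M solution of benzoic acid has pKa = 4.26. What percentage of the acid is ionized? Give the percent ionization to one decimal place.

7.5%

C6H5COOH ⇌ C6H5COO- + H+; let x = [H+] at equilibrium.
Ka = 10^(−4.26) = 5.50 × 10^-5
Solve x² + 5.5e-05x − 4.92e-07 = 0 → x = 6.75 × 10^-4 M
% ionization = x/C₀ × 100% = 6.75 × 10^-4/0.00895 × 100% = 7.5%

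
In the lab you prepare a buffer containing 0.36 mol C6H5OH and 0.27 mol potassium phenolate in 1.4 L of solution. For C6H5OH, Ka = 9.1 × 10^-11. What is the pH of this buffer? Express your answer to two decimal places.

pH = 9.92

pKa = −log(9.1 × 10^-11) = 10.041
Henderson–Hasselbalch: pH = pKa + log([C6H5O-]/[C6H5OH]) = 10.041 + log(0.27/0.36)
pH = 10.041 + (-0.125) = 9.92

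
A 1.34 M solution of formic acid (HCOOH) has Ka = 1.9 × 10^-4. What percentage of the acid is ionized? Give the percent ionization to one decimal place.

1.2%

HCOOH ⇌ HCOO- + H+; let x = [H+] at equilibrium.
x ≈ √(Ka·C₀) = √(1.9 × 10^-4 × 1.34) = 1.60 × 10^-2 M
Fraction ionized = 1.60 × 10^-2 / 1.34 = 0.0119 → 1.2%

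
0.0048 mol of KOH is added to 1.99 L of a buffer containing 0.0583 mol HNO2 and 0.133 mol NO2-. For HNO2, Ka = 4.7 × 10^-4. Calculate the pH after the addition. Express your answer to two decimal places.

After neutralization: n(HNO2) = 0.0535 mol, n(NO2-) = 0.138 mol.
pKa = −log(4.7 × 10^-4) = 3.328
pH = pKa + log(n_NO2-/n_HNO2) = 3.328 + log(0.138/0.0535) = 3.328 + (+0.412)

pH = 3.74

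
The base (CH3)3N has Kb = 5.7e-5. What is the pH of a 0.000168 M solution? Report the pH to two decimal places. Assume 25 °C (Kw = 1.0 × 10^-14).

(CH3)3N + H2O ⇌ (CH3)3NH+ + OH-
From the ICE table, Kb = x²/(0.000168 − x) = 5.7 × 10^-5.
x is not negligible relative to C₀; solve x² + 5.7e-05·x − 9.58e-09 = 0.
x = [−5.7e-05 + √(5.7e-05² + 3.83e-08)]/2 = 7.34 × 10^-5 M
pOH = −log(7.34 × 10^-5) = 4.13; pH = 14.00 − 4.13 = 9.87

pH = 9.87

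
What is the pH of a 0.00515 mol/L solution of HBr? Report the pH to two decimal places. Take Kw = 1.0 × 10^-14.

HBr is a strong acid and dissociates completely, so [H+] = 0.00515 M.
pH = -log(0.00515) = 2.29

pH = 2.29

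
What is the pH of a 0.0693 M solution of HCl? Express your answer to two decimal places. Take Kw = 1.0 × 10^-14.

pH = 1.16

HCl is a strong acid and dissociates completely, so [H+] = 0.0693 M.
pH = -log(0.0693) = 1.16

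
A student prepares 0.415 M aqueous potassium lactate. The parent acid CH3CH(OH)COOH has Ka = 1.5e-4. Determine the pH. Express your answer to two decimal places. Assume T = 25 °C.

pH = 8.72

CH3CH(OH)COO- is the conjugate base of the weak acid CH3CH(OH)COOH.
Kb = Kw/Ka = 1.0×10^-14 / 1.5 × 10^-4 = 6.67 × 10^-11
From the ICE table, Kb = [OH-]²/(0.415 − [OH-]) = 6.67 × 10^-11.
Neglecting [OH-] in the denominator: [OH-] = √(6.67 × 10^-11 × 0.415) = 5.26 × 10^-6 M
pOH = −log(5.26 × 10^-6) = 5.28; pH = 14.00 − 5.28 = 8.72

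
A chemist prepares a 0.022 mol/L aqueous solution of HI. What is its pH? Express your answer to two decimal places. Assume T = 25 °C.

pH = 1.66

HI is a strong acid and dissociates completely, so [H+] = 0.022 M.
pH = -log(0.022) = 1.66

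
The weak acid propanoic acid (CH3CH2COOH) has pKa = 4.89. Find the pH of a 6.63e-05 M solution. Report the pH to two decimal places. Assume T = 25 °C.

CH3CH2COOH ⇌ CH3CH2COO- + H+
Ka = 10^(−4.89) = 1.29 × 10^-5
From the ICE table, Ka = [H+]²/(6.63e-05 − [H+]) = 1.29 × 10^-5.
The 5% rule fails; solving [H+]² + Ka·[H+] − Ka·C₀ = 0 exactly:
[H+] = (−Ka + √(Ka² + 4·Ka·C₀))/2 = 2.35 × 10^-5 M
pH = −log(2.35 × 10^-5) = 4.63

pH = 4.63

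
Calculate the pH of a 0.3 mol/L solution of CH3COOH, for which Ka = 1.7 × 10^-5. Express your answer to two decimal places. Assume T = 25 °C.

pH = 2.65

CH3COOH ⇌ CH3COO- + H+
Let x = [H+] at equilibrium. Ka = x²/(0.3 − x).
Assume x ≪ 0.3: x ≈ √(1.7 × 10^-5 × 0.3) = 2.26 × 10^-3 M
Check: 0.75% ionized — well under 5%, approximation valid.
pH = −log[H+] = −log(2.26 × 10^-3) = 2.65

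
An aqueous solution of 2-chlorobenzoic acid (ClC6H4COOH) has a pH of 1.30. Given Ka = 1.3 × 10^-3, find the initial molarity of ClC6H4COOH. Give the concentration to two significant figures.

[H+] = 10^(-1.30) = 5.01 × 10^-2 M = x
Ka = x²/(C₀ − x) ⇒ C₀ = x + x²/Ka
C₀ = 5.01 × 10^-2 + (5.01 × 10^-2)²/(1.3 × 10^-3) = 1.98 M

C₀ = 2.0 M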